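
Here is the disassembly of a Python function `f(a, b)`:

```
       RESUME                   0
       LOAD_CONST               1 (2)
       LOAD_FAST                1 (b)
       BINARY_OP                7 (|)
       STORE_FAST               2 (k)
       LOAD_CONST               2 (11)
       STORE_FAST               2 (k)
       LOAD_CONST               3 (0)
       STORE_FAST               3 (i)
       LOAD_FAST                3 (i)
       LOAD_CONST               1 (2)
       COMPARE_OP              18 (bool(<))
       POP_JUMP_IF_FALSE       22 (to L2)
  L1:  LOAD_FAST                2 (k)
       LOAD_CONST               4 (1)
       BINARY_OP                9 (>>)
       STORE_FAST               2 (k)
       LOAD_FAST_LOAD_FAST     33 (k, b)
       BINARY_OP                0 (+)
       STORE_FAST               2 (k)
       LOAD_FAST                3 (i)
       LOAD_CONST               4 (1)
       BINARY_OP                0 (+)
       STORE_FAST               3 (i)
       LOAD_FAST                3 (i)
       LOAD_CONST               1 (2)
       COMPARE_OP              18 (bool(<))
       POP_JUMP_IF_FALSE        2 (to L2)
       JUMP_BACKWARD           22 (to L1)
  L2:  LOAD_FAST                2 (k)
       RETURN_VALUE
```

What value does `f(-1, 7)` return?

LOAD_CONST → push 2. Stack: [2]
LOAD_FAST b → push 7. Stack: [2, 7]
BINARY_OP | → 2 | 7 = 7. Stack: [7]
STORE_FAST k → k=7. Stack: []
LOAD_CONST → push 11. Stack: [11]
STORE_FAST k → k=11. Stack: []
LOAD_CONST → push 0. Stack: [0]
STORE_FAST i → i=0. Stack: []
LOAD_FAST i → push 0. Stack: [0]
LOAD_CONST → push 2. Stack: [0, 2]
COMPARE_OP bool(<) → 0 vs 2 = True. Stack: [True]
POP_JUMP_IF_FALSE → pop True; no jump. Stack: []
LOAD_FAST k → push 11. Stack: [11]
LOAD_CONST → push 1. Stack: [11, 1]
BINARY_OP >> → 11 >> 1 = 5. Stack: [5]
STORE_FAST k → k=5. Stack: []
LOAD_FAST_LOAD_FAST k,b → push 5,7. Stack: [5, 7]
BINARY_OP + → 5 + 7 = 12. Stack: [12]
STORE_FAST k → k=12. Stack: []
LOAD_FAST i → push 0. Stack: [0]
LOAD_CONST → push 1. Stack: [0, 1]
BINARY_OP + → 0 + 1 = 1. Stack: [1]
STORE_FAST i → i=1. Stack: []
LOAD_FAST i → push 1. Stack: [1]
LOAD_CONST → push 2. Stack: [1, 2]
COMPARE_OP bool(<) → 1 vs 2 = True. Stack: [True]
POP_JUMP_IF_FALSE → pop True; no jump. Stack: []
LOAD_FAST k → push 12. Stack: [12]
LOAD_CONST → push 1. Stack: [12, 1]
BINARY_OP >> → 12 >> 1 = 6. Stack: [6]
STORE_FAST k → k=6. Stack: []
LOAD_FAST_LOAD_FAST k,b → push 6,7. Stack: [6, 7]
BINARY_OP + → 6 + 7 = 13. Stack: [13]
STORE_FAST k → k=13. Stack: []
LOAD_FAST i → push 1. Stack: [1]
LOAD_CONST → push 1. Stack: [1, 1]
BINARY_OP + → 1 + 1 = 2. Stack: [2]
STORE_FAST i → i=2. Stack: []
LOAD_FAST i → push 2. Stack: [2]
LOAD_CONST → push 2. Stack: [2, 2]
COMPARE_OP bool(<) → 2 vs 2 = False. Stack: [False]
POP_JUMP_IF_FALSE → pop False; jump. Stack: []
LOAD_FAST k → push 13. Stack: [13]
RETURN_VALUE → return 13.

13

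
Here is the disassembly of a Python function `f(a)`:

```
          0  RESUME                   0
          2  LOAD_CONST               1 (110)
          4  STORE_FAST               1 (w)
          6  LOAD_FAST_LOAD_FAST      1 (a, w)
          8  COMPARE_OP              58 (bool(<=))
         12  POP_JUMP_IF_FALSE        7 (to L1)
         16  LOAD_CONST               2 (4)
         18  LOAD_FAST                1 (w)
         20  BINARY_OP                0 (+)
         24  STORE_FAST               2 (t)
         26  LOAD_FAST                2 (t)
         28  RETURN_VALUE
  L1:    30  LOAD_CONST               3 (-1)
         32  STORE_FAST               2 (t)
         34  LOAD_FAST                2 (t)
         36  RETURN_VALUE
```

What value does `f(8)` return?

LOAD_CONST → push 110. Stack: [110]
STORE_FAST w → w=110. Stack: []
LOAD_FAST_LOAD_FAST a,w → push 8,110. Stack: [8, 110]
COMPARE_OP bool(<=) → 8 vs 110 = True. Stack: [True]
POP_JUMP_IF_FALSE → pop True; no jump. Stack: []
LOAD_CONST → push 4. Stack: [4]
LOAD_FAST w → push 110. Stack: [4, 110]
BINARY_OP + → 4 + 110 = 114. Stack: [114]
STORE_FAST t → t=114. Stack: []
LOAD_FAST t → push 114. Stack: [114]
RETURN_VALUE → return 114.

114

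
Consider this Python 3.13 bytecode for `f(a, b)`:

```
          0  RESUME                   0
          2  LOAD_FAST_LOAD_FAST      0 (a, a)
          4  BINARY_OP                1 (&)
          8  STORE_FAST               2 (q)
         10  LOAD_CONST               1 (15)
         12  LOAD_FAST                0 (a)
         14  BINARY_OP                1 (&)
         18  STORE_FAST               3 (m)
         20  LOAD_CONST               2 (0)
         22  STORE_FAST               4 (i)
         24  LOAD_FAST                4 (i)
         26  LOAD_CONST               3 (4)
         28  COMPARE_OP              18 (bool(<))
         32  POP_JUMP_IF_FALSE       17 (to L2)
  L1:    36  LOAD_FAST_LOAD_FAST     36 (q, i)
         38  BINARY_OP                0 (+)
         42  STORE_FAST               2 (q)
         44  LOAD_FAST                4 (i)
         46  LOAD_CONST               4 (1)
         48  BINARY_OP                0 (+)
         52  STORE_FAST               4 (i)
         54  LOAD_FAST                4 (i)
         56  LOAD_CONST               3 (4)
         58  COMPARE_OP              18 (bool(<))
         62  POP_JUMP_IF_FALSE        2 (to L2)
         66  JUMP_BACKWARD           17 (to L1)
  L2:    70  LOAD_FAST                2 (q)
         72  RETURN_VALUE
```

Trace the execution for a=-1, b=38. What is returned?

LOAD_FAST_LOAD_FAST a,a → push -1,-1. Stack: [-1, -1]
BINARY_OP & → -1 & -1 = -1. Stack: [-1]
STORE_FAST q → q=-1. Stack: []
LOAD_CONST → push 15. Stack: [15]
LOAD_FAST a → push -1. Stack: [15, -1]
BINARY_OP & → 15 & -1 = 15. Stack: [15]
STORE_FAST m → m=15. Stack: []
LOAD_CONST → push 0. Stack: [0]
STORE_FAST i → i=0. Stack: []
LOAD_FAST i → push 0. Stack: [0]
LOAD_CONST → push 4. Stack: [0, 4]
COMPARE_OP bool(<) → 0 vs 4 = True. Stack: [True]
POP_JUMP_IF_FALSE → pop True; no jump. Stack: []
LOAD_FAST_LOAD_FAST q,i → push -1,0. Stack: [-1, 0]
BINARY_OP + → -1 + 0 = -1. Stack: [-1]
STORE_FAST q → q=-1. Stack: []
LOAD_FAST i → push 0. Stack: [0]
LOAD_CONST → push 1. Stack: [0, 1]
BINARY_OP + → 0 + 1 = 1. Stack: [1]
STORE_FAST i → i=1. Stack: []
LOAD_FAST i → push 1. Stack: [1]
LOAD_CONST → push 4. Stack: [1, 4]
COMPARE_OP bool(<) → 1 vs 4 = True. Stack: [True]
POP_JUMP_IF_FALSE → pop True; no jump. Stack: []
LOAD_FAST_LOAD_FAST q,i → push -1,1. Stack: [-1, 1]
BINARY_OP + → -1 + 1 = 0. Stack: [0]
STORE_FAST q → q=0. Stack: []
LOAD_FAST i → push 1. Stack: [1]
LOAD_CONST → push 1. Stack: [1, 1]
BINARY_OP + → 1 + 1 = 2. Stack: [2]
STORE_FAST i → i=2. Stack: []
LOAD_FAST i → push 2. Stack: [2]
LOAD_CONST → push 4. Stack: [2, 4]
COMPARE_OP bool(<) → 2 vs 4 = True. Stack: [True]
POP_JUMP_IF_FALSE → pop True; no jump. Stack: []
LOAD_FAST_LOAD_FAST q,i → push 0,2. Stack: [0, 2]
BINARY_OP + → 0 + 2 = 2. Stack: [2]
STORE_FAST q → q=2. Stack: []
LOAD_FAST i → push 2. Stack: [2]
LOAD_CONST → push 1. Stack: [2, 1]
BINARY_OP + → 2 + 1 = 3. Stack: [3]
STORE_FAST i → i=3. Stack: []
LOAD_FAST i → push 3. Stack: [3]
LOAD_CONST → push 4. Stack: [3, 4]
COMPARE_OP bool(<) → 3 vs 4 = True. Stack: [True]
POP_JUMP_IF_FALSE → pop True; no jump. Stack: []
LOAD_FAST_LOAD_FAST q,i → push 2,3. Stack: [2, 3]
BINARY_OP + → 2 + 3 = 5. Stack: [5]
STORE_FAST q → q=5. Stack: []
LOAD_FAST i → push 3. Stack: [3]
LOAD_CONST → push 1. Stack: [3, 1]
BINARY_OP + → 3 + 1 = 4. Stack: [4]
STORE_FAST i → i=4. Stack: []
LOAD_FAST i → push 4. Stack: [4]
LOAD_CONST → push 4. Stack: [4, 4]
COMPARE_OP bool(<) → 4 vs 4 = False. Stack: [False]
POP_JUMP_IF_FALSE → pop False; jump. Stack: []
LOAD_FAST q → push 5. Stack: [5]
RETURN_VALUE → return 5.

5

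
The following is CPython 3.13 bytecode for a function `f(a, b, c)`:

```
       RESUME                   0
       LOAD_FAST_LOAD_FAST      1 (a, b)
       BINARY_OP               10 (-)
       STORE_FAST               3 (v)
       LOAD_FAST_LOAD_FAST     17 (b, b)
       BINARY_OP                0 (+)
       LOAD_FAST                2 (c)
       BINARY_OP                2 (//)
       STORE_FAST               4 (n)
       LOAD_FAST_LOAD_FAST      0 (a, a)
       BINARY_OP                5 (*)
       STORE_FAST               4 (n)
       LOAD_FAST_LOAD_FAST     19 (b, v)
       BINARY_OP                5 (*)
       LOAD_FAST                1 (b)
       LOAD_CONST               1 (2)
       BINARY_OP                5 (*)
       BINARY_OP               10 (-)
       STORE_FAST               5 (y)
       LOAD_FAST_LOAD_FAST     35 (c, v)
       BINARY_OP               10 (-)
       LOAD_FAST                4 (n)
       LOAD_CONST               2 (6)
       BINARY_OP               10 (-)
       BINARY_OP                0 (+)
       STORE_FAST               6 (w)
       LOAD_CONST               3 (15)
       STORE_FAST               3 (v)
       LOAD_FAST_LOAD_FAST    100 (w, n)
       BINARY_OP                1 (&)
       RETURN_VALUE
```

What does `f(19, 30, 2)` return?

LOAD_FAST_LOAD_FAST a,b → push 19,30. Stack: [19, 30]
BINARY_OP - → 19 - 30 = -11. Stack: [-11]
STORE_FAST v → v=-11. Stack: []
LOAD_FAST_LOAD_FAST b,b → push 30,30. Stack: [30, 30]
BINARY_OP + → 30 + 30 = 60. Stack: [60]
LOAD_FAST c → push 2. Stack: [60, 2]
BINARY_OP // → 60 // 2 = 30. Stack: [30]
STORE_FAST n → n=30. Stack: []
LOAD_FAST_LOAD_FAST a,a → push 19,19. Stack: [19, 19]
BINARY_OP * → 19 * 19 = 361. Stack: [361]
STORE_FAST n → n=361. Stack: []
LOAD_FAST_LOAD_FAST b,v → push 30,-11. Stack: [30, -11]
BINARY_OP * → 30 * -11 = -330. Stack: [-330]
LOAD_FAST b → push 30. Stack: [-330, 30]
LOAD_CONST → push 2. Stack: [-330, 30, 2]
BINARY_OP * → 30 * 2 = 60. Stack: [-330, 60]
BINARY_OP - → -330 - 60 = -390. Stack: [-390]
STORE_FAST y → y=-390. Stack: []
LOAD_FAST_LOAD_FAST c,v → push 2,-11. Stack: [2, -11]
BINARY_OP - → 2 - -11 = 13. Stack: [13]
LOAD_FAST n → push 361. Stack: [13, 361]
LOAD_CONST → push 6. Stack: [13, 361, 6]
BINARY_OP - → 361 - 6 = 355. Stack: [13, 355]
BINARY_OP + → 13 + 355 = 368. Stack: [368]
STORE_FAST w → w=368. Stack: []
LOAD_CONST → push 15. Stack: [15]
STORE_FAST v → v=15. Stack: []
LOAD_FAST_LOAD_FAST w,n → push 368,361. Stack: [368, 361]
BINARY_OP & → 368 & 361 = 352. Stack: [352]
RETURN_VALUE → return 352.

352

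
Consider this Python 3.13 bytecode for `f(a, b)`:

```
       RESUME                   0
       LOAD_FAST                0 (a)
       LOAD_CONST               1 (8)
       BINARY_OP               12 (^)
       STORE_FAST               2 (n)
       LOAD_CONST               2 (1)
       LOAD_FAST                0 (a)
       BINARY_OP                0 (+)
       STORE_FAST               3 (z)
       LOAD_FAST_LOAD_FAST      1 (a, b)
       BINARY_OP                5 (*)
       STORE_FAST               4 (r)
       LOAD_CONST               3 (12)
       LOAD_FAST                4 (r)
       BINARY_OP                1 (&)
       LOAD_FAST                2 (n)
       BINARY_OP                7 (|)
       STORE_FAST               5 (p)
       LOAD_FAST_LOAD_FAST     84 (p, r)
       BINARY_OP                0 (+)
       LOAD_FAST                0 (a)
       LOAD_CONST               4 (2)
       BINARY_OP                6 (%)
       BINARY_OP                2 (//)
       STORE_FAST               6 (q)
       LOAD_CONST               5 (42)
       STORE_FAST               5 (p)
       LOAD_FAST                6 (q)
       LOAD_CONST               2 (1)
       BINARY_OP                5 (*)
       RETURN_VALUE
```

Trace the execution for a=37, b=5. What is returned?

LOAD_FAST a → push 37. Stack: [37]
LOAD_CONST → push 8. Stack: [37, 8]
BINARY_OP ^ → 37 ^ 8 = 45. Stack: [45]
STORE_FAST n → n=45. Stack: []
LOAD_CONST → push 1. Stack: [1]
LOAD_FAST a → push 37. Stack: [1, 37]
BINARY_OP + → 1 + 37 = 38. Stack: [38]
STORE_FAST z → z=38. Stack: []
LOAD_FAST_LOAD_FAST a,b → push 37,5. Stack: [37, 5]
BINARY_OP * → 37 * 5 = 185. Stack: [185]
STORE_FAST r → r=185. Stack: []
LOAD_CONST → push 12. Stack: [12]
LOAD_FAST r → push 185. Stack: [12, 185]
BINARY_OP & → 12 & 185 = 8. Stack: [8]
LOAD_FAST n → push 45. Stack: [8, 45]
BINARY_OP | → 8 | 45 = 45. Stack: [45]
STORE_FAST p → p=45. Stack: []
LOAD_FAST_LOAD_FAST p,r → push 45,185. Stack: [45, 185]
BINARY_OP + → 45 + 185 = 230. Stack: [230]
LOAD_FAST a → push 37. Stack: [230, 37]
LOAD_CONST → push 2. Stack: [230, 37, 2]
BINARY_OP % → 37 % 2 = 1. Stack: [230, 1]
BINARY_OP // → 230 // 1 = 230. Stack: [230]
STORE_FAST q → q=230. Stack: []
LOAD_CONST → push 42. Stack: [42]
STORE_FAST p → p=42. Stack: []
LOAD_FAST q → push 230. Stack: [230]
LOAD_CONST → push 1. Stack: [230, 1]
BINARY_OP * → 230 * 1 = 230. Stack: [230]
RETURN_VALUE → return 230.

230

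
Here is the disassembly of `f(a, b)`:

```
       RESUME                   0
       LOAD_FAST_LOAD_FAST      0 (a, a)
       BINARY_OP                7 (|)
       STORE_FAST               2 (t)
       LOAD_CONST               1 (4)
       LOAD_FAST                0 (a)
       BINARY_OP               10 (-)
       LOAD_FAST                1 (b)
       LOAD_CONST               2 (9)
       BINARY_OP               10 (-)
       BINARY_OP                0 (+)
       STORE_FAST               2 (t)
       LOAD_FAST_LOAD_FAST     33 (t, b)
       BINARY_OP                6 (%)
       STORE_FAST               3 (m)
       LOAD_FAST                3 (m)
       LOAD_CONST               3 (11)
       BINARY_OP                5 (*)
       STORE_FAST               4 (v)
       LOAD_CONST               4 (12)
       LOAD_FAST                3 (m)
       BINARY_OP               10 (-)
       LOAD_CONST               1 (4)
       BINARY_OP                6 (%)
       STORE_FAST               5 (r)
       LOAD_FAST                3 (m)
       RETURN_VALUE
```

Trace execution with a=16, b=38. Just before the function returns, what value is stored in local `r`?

LOAD_FAST_LOAD_FAST a,a → push 16,16. Stack: [16, 16]
BINARY_OP | → 16 | 16 = 16. Stack: [16]
STORE_FAST t → t=16. Stack: []
LOAD_CONST → push 4. Stack: [4]
LOAD_FAST a → push 16. Stack: [4, 16]
BINARY_OP - → 4 - 16 = -12. Stack: [-12]
LOAD_FAST b → push 38. Stack: [-12, 38]
LOAD_CONST → push 9. Stack: [-12, 38, 9]
BINARY_OP - → 38 - 9 = 29. Stack: [-12, 29]
BINARY_OP + → -12 + 29 = 17. Stack: [17]
STORE_FAST t → t=17. Stack: []
LOAD_FAST_LOAD_FAST t,b → push 17,38. Stack: [17, 38]
BINARY_OP % → 17 % 38 = 17. Stack: [17]
STORE_FAST m → m=17. Stack: []
LOAD_FAST m → push 17. Stack: [17]
LOAD_CONST → push 11. Stack: [17, 11]
BINARY_OP * → 17 * 11 = 187. Stack: [187]
STORE_FAST v → v=187. Stack: []
LOAD_CONST → push 12. Stack: [12]
LOAD_FAST m → push 17. Stack: [12, 17]
BINARY_OP - → 12 - 17 = -5. Stack: [-5]
LOAD_CONST → push 4. Stack: [-5, 4]
BINARY_OP % → -5 % 4 = 3. Stack: [3]
STORE_FAST r → r=3. Stack: []
LOAD_FAST m → push 17. Stack: [17]
RETURN_VALUE → return 17.

3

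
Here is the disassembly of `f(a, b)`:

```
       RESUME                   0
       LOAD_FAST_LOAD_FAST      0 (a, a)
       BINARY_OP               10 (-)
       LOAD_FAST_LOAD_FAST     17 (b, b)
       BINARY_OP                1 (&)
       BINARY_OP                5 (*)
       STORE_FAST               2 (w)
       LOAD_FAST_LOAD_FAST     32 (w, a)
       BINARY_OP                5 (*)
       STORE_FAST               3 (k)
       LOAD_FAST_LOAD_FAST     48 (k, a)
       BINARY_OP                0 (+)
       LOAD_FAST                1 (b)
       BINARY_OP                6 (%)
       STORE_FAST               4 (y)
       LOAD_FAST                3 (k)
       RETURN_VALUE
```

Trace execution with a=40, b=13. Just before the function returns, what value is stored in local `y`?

LOAD_FAST_LOAD_FAST a,a → push 40,40. Stack: [40, 40]
BINARY_OP - → 40 - 40 = 0. Stack: [0]
LOAD_FAST_LOAD_FAST b,b → push 13,13. Stack: [0, 13, 13]
BINARY_OP & → 13 & 13 = 13. Stack: [0, 13]
BINARY_OP * → 0 * 13 = 0. Stack: [0]
STORE_FAST w → w=0. Stack: []
LOAD_FAST_LOAD_FAST w,a → push 0,40. Stack: [0, 40]
BINARY_OP * → 0 * 40 = 0. Stack: [0]
STORE_FAST k → k=0. Stack: []
LOAD_FAST_LOAD_FAST k,a → push 0,40. Stack: [0, 40]
BINARY_OP + → 0 + 40 = 40. Stack: [40]
LOAD_FAST b → push 13. Stack: [40, 13]
BINARY_OP % → 40 % 13 = 1. Stack: [1]
STORE_FAST y → y=1. Stack: []
LOAD_FAST k → push 0. Stack: [0]
RETURN_VALUE → return 0.

1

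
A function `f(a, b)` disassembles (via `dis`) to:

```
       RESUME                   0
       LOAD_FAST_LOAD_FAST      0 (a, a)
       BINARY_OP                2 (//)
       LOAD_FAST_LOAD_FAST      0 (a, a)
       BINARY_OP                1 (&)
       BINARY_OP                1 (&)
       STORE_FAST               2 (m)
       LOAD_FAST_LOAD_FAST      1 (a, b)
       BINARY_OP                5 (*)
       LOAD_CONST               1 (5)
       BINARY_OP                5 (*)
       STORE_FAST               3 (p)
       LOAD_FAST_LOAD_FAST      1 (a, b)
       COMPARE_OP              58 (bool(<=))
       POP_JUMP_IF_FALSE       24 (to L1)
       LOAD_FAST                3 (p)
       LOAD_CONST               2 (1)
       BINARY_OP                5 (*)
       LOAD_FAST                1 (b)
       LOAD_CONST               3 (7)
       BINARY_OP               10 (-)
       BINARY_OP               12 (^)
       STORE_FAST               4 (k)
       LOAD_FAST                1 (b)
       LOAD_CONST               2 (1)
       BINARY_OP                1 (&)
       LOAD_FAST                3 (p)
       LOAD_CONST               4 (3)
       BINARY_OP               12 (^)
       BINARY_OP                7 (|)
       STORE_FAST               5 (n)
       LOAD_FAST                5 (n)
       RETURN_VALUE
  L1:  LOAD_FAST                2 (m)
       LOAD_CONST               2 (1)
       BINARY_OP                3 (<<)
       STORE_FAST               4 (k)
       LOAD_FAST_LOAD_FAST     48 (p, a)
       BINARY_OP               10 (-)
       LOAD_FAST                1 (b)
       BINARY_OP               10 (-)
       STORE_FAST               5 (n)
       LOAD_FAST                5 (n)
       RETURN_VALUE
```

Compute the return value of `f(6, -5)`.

LOAD_FAST_LOAD_FAST a,a → push 6,6. Stack: [6, 6]
BINARY_OP // → 6 // 6 = 1. Stack: [1]
LOAD_FAST_LOAD_FAST a,a → push 6,6. Stack: [1, 6, 6]
BINARY_OP & → 6 & 6 = 6. Stack: [1, 6]
BINARY_OP & → 1 & 6 = 0. Stack: [0]
STORE_FAST m → m=0. Stack: []
LOAD_FAST_LOAD_FAST a,b → push 6,-5. Stack: [6, -5]
BINARY_OP * → 6 * -5 = -30. Stack: [-30]
LOAD_CONST → push 5. Stack: [-30, 5]
BINARY_OP * → -30 * 5 = -150. Stack: [-150]
STORE_FAST p → p=-150. Stack: []
LOAD_FAST_LOAD_FAST a,b → push 6,-5. Stack: [6, -5]
COMPARE_OP bool(<=) → 6 vs -5 = False. Stack: [False]
POP_JUMP_IF_FALSE → pop False; jump. Stack: []
LOAD_FAST m → push 0. Stack: [0]
LOAD_CONST → push 1. Stack: [0, 1]
BINARY_OP << → 0 << 1 = 0. Stack: [0]
STORE_FAST k → k=0. Stack: []
LOAD_FAST_LOAD_FAST p,a → push -150,6. Stack: [-150, 6]
BINARY_OP - → -150 - 6 = -156. Stack: [-156]
LOAD_FAST b → push -5. Stack: [-156, -5]
BINARY_OP - → -156 - -5 = -151. Stack: [-151]
STORE_FAST n → n=-151. Stack: []
LOAD_FAST n → push -151. Stack: [-151]
RETURN_VALUE → return -151.

-151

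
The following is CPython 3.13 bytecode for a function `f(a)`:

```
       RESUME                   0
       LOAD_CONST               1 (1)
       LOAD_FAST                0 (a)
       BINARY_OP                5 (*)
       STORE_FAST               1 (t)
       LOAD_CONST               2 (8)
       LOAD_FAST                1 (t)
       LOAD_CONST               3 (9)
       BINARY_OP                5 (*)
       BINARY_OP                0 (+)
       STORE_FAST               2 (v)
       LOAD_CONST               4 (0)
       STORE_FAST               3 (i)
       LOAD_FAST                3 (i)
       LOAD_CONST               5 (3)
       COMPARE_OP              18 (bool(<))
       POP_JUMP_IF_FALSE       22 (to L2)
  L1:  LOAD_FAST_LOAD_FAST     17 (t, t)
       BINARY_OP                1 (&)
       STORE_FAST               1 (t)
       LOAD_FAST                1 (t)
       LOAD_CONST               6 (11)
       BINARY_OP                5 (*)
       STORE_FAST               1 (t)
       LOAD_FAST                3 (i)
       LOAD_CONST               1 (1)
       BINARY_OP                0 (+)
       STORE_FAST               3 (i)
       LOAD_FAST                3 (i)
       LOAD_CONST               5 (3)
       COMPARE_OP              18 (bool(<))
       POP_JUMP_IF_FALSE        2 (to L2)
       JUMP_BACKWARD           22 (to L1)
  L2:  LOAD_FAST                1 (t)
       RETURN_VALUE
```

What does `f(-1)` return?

LOAD_CONST → push 1. Stack: [1]
LOAD_FAST a → push -1. Stack: [1, -1]
BINARY_OP * → 1 * -1 = -1. Stack: [-1]
STORE_FAST t → t=-1. Stack: []
LOAD_CONST → push 8. Stack: [8]
LOAD_FAST t → push -1. Stack: [8, -1]
LOAD_CONST → push 9. Stack: [8, -1, 9]
BINARY_OP * → -1 * 9 = -9. Stack: [8, -9]
BINARY_OP + → 8 + -9 = -1. Stack: [-1]
STORE_FAST v → v=-1. Stack: []
LOAD_CONST → push 0. Stack: [0]
STORE_FAST i → i=0. Stack: []
LOAD_FAST i → push 0. Stack: [0]
LOAD_CONST → push 3. Stack: [0, 3]
COMPARE_OP bool(<) → 0 vs 3 = True. Stack: [True]
POP_JUMP_IF_FALSE → pop True; no jump. Stack: []
LOAD_FAST_LOAD_FAST t,t → push -1,-1. Stack: [-1, -1]
BINARY_OP & → -1 & -1 = -1. Stack: [-1]
STORE_FAST t → t=-1. Stack: []
LOAD_FAST t → push -1. Stack: [-1]
LOAD_CONST → push 11. Stack: [-1, 11]
BINARY_OP * → -1 * 11 = -11. Stack: [-11]
STORE_FAST t → t=-11. Stack: []
LOAD_FAST i → push 0. Stack: [0]
LOAD_CONST → push 1. Stack: [0, 1]
BINARY_OP + → 0 + 1 = 1. Stack: [1]
STORE_FAST i → i=1. Stack: []
LOAD_FAST i → push 1. Stack: [1]
LOAD_CONST → push 3. Stack: [1, 3]
COMPARE_OP bool(<) → 1 vs 3 = True. Stack: [True]
POP_JUMP_IF_FALSE → pop True; no jump. Stack: []
LOAD_FAST_LOAD_FAST t,t → push -11,-11. Stack: [-11, -11]
BINARY_OP & → -11 & -11 = -11. Stack: [-11]
STORE_FAST t → t=-11. Stack: []
LOAD_FAST t → push -11. Stack: [-11]
LOAD_CONST → push 11. Stack: [-11, 11]
BINARY_OP * → -11 * 11 = -121. Stack: [-121]
STORE_FAST t → t=-121. Stack: []
LOAD_FAST i → push 1. Stack: [1]
LOAD_CONST → push 1. Stack: [1, 1]
BINARY_OP + → 1 + 1 = 2. Stack: [2]
STORE_FAST i → i=2. Stack: []
LOAD_FAST i → push 2. Stack: [2]
LOAD_CONST → push 3. Stack: [2, 3]
COMPARE_OP bool(<) → 2 vs 3 = True. Stack: [True]
POP_JUMP_IF_FALSE → pop True; no jump. Stack: []
LOAD_FAST_LOAD_FAST t,t → push -121,-121. Stack: [-121, -121]
BINARY_OP & → -121 & -121 = -121. Stack: [-121]
STORE_FAST t → t=-121. Stack: []
LOAD_FAST t → push -121. Stack: [-121]
LOAD_CONST → push 11. Stack: [-121, 11]
BINARY_OP * → -121 * 11 = -1331. Stack: [-1331]
STORE_FAST t → t=-1331. Stack: []
LOAD_FAST i → push 2. Stack: [2]
LOAD_CONST → push 1. Stack: [2, 1]
BINARY_OP + → 2 + 1 = 3. Stack: [3]
STORE_FAST i → i=3. Stack: []
LOAD_FAST i → push 3. Stack: [3]
LOAD_CONST → push 3. Stack: [3, 3]
COMPARE_OP bool(<) → 3 vs 3 = False. Stack: [False]
POP_JUMP_IF_FALSE → pop False; jump. Stack: []
LOAD_FAST t → push -1331. Stack: [-1331]
RETURN_VALUE → return -1331.

-1331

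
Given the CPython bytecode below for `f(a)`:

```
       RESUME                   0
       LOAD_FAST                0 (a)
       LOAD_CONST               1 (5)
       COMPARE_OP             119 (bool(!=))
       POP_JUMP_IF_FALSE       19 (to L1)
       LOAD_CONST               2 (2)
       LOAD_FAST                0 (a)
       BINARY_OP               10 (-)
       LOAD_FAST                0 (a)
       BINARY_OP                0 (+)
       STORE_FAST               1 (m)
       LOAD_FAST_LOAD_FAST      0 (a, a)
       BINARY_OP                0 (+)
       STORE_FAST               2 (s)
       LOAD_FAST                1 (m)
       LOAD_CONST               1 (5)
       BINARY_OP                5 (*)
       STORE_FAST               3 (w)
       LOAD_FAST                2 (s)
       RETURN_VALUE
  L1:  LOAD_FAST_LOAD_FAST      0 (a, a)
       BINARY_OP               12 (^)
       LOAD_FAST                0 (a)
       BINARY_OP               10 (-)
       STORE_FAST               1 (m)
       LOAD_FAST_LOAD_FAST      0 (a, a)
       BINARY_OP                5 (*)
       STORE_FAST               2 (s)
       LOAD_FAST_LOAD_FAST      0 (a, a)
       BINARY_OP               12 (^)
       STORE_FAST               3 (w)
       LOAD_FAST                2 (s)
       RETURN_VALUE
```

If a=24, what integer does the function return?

LOAD_FAST a → push 24. Stack: [24]
LOAD_CONST → push 5. Stack: [24, 5]
COMPARE_OP bool(!=) → 24 vs 5 = True. Stack: [True]
POP_JUMP_IF_FALSE → pop True; no jump. Stack: []
LOAD_CONST → push 2. Stack: [2]
LOAD_FAST a → push 24. Stack: [2, 24]
BINARY_OP - → 2 - 24 = -22. Stack: [-22]
LOAD_FAST a → push 24. Stack: [-22, 24]
BINARY_OP + → -22 + 24 = 2. Stack: [2]
STORE_FAST m → m=2. Stack: []
LOAD_FAST_LOAD_FAST a,a → push 24,24. Stack: [24, 24]
BINARY_OP + → 24 + 24 = 48. Stack: [48]
STORE_FAST s → s=48. Stack: []
LOAD_FAST m → push 2. Stack: [2]
LOAD_CONST → push 5. Stack: [2, 5]
BINARY_OP * → 2 * 5 = 10. Stack: [10]
STORE_FAST w → w=10. Stack: []
LOAD_FAST s → push 48. Stack: [48]
RETURN_VALUE → return 48.

48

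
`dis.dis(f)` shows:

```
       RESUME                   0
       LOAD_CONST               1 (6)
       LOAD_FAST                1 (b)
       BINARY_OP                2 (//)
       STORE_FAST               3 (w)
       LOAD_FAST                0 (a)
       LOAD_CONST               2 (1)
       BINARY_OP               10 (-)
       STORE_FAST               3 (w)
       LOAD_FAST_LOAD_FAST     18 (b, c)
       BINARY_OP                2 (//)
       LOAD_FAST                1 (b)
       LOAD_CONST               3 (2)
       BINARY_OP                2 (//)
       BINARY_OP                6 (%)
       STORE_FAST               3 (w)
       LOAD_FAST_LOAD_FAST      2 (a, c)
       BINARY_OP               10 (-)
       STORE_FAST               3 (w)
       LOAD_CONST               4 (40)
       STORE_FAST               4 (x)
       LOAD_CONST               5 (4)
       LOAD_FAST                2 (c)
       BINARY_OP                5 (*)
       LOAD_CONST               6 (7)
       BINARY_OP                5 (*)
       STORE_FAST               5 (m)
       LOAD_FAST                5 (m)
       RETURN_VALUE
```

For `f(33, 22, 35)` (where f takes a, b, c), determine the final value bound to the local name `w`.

LOAD_CONST → push 6. Stack: [6]
LOAD_FAST b → push 22. Stack: [6, 22]
BINARY_OP // → 6 // 22 = 0. Stack: [0]
STORE_FAST w → w=0. Stack: []
LOAD_FAST a → push 33. Stack: [33]
LOAD_CONST → push 1. Stack: [33, 1]
BINARY_OP - → 33 - 1 = 32. Stack: [32]
STORE_FAST w → w=32. Stack: []
LOAD_FAST_LOAD_FAST b,c → push 22,35. Stack: [22, 35]
BINARY_OP // → 22 // 35 = 0. Stack: [0]
LOAD_FAST b → push 22. Stack: [0, 22]
LOAD_CONST → push 2. Stack: [0, 22, 2]
BINARY_OP // → 22 // 2 = 11. Stack: [0, 11]
BINARY_OP % → 0 % 11 = 0. Stack: [0]
STORE_FAST w → w=0. Stack: []
LOAD_FAST_LOAD_FAST a,c → push 33,35. Stack: [33, 35]
BINARY_OP - → 33 - 35 = -2. Stack: [-2]
STORE_FAST w → w=-2. Stack: []
LOAD_CONST → push 40. Stack: [40]
STORE_FAST x → x=40. Stack: []
LOAD_CONST → push 4. Stack: [4]
LOAD_FAST c → push 35. Stack: [4, 35]
BINARY_OP * → 4 * 35 = 140. Stack: [140]
LOAD_CONST → push 7. Stack: [140, 7]
BINARY_OP * → 140 * 7 = 980. Stack: [980]
STORE_FAST m → m=980. Stack: []
LOAD_FAST m → push 980. Stack: [980]
RETURN_VALUE → return 980.

-2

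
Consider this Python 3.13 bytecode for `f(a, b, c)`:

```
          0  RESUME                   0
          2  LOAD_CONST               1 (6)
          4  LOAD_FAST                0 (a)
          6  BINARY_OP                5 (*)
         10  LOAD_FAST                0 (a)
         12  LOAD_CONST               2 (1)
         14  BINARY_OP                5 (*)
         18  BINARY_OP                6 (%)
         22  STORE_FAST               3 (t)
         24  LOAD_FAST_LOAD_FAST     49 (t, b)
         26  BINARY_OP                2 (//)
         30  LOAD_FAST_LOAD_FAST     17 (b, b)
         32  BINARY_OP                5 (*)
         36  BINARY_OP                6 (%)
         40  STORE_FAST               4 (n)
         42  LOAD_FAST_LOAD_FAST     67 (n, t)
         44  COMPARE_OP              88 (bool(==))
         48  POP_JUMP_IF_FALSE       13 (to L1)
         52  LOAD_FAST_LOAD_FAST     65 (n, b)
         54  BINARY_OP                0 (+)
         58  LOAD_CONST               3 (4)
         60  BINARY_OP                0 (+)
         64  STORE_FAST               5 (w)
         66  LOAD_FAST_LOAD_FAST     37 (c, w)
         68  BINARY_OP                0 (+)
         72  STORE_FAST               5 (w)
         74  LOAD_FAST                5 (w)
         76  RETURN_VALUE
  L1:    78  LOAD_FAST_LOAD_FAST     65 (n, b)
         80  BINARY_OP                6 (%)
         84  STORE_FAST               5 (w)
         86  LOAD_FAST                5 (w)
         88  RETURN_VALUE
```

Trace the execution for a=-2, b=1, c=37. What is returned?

LOAD_CONST → push 6. Stack: [6]
LOAD_FAST a → push -2. Stack: [6, -2]
BINARY_OP * → 6 * -2 = -12. Stack: [-12]
LOAD_FAST a → push -2. Stack: [-12, -2]
LOAD_CONST → push 1. Stack: [-12, -2, 1]
BINARY_OP * → -2 * 1 = -2. Stack: [-12, -2]
BINARY_OP % → -12 % -2 = 0. Stack: [0]
STORE_FAST t → t=0. Stack: []
LOAD_FAST_LOAD_FAST t,b → push 0,1. Stack: [0, 1]
BINARY_OP // → 0 // 1 = 0. Stack: [0]
LOAD_FAST_LOAD_FAST b,b → push 1,1. Stack: [0, 1, 1]
BINARY_OP * → 1 * 1 = 1. Stack: [0, 1]
BINARY_OP % → 0 % 1 = 0. Stack: [0]
STORE_FAST n → n=0. Stack: []
LOAD_FAST_LOAD_FAST n,t → push 0,0. Stack: [0, 0]
COMPARE_OP bool(==) → 0 vs 0 = True. Stack: [True]
POP_JUMP_IF_FALSE → pop True; no jump. Stack: []
LOAD_FAST_LOAD_FAST n,b → push 0,1. Stack: [0, 1]
BINARY_OP + → 0 + 1 = 1. Stack: [1]
LOAD_CONST → push 4. Stack: [1, 4]
BINARY_OP + → 1 + 4 = 5. Stack: [5]
STORE_FAST w → w=5. Stack: []
LOAD_FAST_LOAD_FAST c,w → push 37,5. Stack: [37, 5]
BINARY_OP + → 37 + 5 = 42. Stack: [42]
STORE_FAST w → w=42. Stack: []
LOAD_FAST w → push 42. Stack: [42]
RETURN_VALUE → return 42.

42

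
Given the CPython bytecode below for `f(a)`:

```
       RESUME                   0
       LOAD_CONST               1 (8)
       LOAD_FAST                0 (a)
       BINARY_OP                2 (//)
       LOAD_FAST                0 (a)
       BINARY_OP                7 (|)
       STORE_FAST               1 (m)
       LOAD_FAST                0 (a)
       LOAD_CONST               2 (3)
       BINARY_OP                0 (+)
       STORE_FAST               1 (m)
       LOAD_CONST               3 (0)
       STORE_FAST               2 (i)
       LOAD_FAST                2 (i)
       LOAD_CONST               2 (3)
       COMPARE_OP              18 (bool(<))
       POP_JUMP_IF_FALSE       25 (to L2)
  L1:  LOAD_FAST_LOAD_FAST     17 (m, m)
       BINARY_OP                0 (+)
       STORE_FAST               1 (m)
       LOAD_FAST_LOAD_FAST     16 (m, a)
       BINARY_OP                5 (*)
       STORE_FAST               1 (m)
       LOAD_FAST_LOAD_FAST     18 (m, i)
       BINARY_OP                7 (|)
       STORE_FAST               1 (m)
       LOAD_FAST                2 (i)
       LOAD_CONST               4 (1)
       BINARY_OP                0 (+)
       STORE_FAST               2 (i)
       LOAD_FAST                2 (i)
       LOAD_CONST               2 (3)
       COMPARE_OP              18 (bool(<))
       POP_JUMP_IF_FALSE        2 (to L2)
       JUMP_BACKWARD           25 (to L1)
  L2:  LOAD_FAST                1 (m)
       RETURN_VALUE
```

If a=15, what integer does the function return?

486030

LOAD_CONST → push 8
LOAD_FAST a → push 15
BINARY_OP // → 8 // 15 = 0
LOAD_FAST a → push 15
BINARY_OP | → 0 | 15 = 15
STORE_FAST m → m=15
LOAD_FAST a → push 15
LOAD_CONST → push 3
BINARY_OP + → 15 + 3 = 18
STORE_FAST m → m=18
LOAD_CONST → push 0
STORE_FAST i → i=0
LOAD_FAST i → push 0
LOAD_CONST → push 3
COMPARE_OP bool(<) → 0 vs 3 = True
POP_JUMP_IF_FALSE → pop True; no jump
LOAD_FAST_LOAD_FAST m,m → push 18,18
BINARY_OP + → 18 + 18 = 36
STORE_FAST m → m=36
LOAD_FAST_LOAD_FAST m,a → push 36,15
BINARY_OP * → 36 * 15 = 540
STORE_FAST m → m=540
LOAD_FAST_LOAD_FAST m,i → push 540,0
BINARY_OP | → 540 | 0 = 540
STORE_FAST m → m=540
LOAD_FAST i → push 0
LOAD_CONST → push 1
BINARY_OP + → 0 + 1 = 1
STORE_FAST i → i=1
LOAD_FAST i → push 1
LOAD_CONST → push 3
COMPARE_OP bool(<) → 1 vs 3 = True
POP_JUMP_IF_FALSE → pop True; no jump
LOAD_FAST_LOAD_FAST m,m → push 540,540
BINARY_OP + → 540 + 540 = 1080
STORE_FAST m → m=1080
LOAD_FAST_LOAD_FAST m,a → push 1080,15
BINARY_OP * → 1080 * 15 = 16200
STORE_FAST m → m=16200
LOAD_FAST_LOAD_FAST m,i → push 16200,1
BINARY_OP | → 16200 | 1 = 16201
STORE_FAST m → m=16201
LOAD_FAST i → push 1
LOAD_CONST → push 1
BINARY_OP + → 1 + 1 = 2
STORE_FAST i → i=2
LOAD_FAST i → push 2
LOAD_CONST → push 3
COMPARE_OP bool(<) → 2 vs 3 = True
POP_JUMP_IF_FALSE → pop True; no jump
LOAD_FAST_LOAD_FAST m,m → push 16201,16201
BINARY_OP + → 16201 + 16201 = 32402
STORE_FAST m → m=32402
LOAD_FAST_LOAD_FAST m,a → push 32402,15
BINARY_OP * → 32402 * 15 = 486030
STORE_FAST m → m=486030
LOAD_FAST_LOAD_FAST m,i → push 486030,2
BINARY_OP | → 486030 | 2 = 486030
STORE_FAST m → m=486030
LOAD_FAST i → push 2
LOAD_CONST → push 1
BINARY_OP + → 2 + 1 = 3
STORE_FAST i → i=3
LOAD_FAST i → push 3
LOAD_CONST → push 3
COMPARE_OP bool(<) → 3 vs 3 = False
POP_JUMP_IF_FALSE → pop False; jump
LOAD_FAST m → push 486030
RETURN_VALUE → return 486030.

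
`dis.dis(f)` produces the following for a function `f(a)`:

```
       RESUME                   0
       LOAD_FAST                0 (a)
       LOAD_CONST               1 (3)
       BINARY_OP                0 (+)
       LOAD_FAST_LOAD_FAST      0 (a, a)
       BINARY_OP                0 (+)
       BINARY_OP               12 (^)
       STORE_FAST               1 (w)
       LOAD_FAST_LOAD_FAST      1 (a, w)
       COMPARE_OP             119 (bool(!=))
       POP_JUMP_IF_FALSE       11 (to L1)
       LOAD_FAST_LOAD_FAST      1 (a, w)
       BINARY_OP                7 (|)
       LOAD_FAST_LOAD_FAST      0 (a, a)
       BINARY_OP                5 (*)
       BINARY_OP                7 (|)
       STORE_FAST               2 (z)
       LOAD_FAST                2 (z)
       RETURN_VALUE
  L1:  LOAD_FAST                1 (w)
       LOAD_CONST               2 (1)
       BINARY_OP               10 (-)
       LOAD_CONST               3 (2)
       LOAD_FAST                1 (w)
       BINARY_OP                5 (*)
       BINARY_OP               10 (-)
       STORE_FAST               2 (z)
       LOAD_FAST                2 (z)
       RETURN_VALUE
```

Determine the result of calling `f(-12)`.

LOAD_FAST a → push -12. Stack: [-12]
LOAD_CONST → push 3. Stack: [-12, 3]
BINARY_OP + → -12 + 3 = -9. Stack: [-9]
LOAD_FAST_LOAD_FAST a,a → push -12,-12. Stack: [-9, -12, -12]
BINARY_OP + → -12 + -12 = -24. Stack: [-9, -24]
BINARY_OP ^ → -9 ^ -24 = 31. Stack: [31]
STORE_FAST w → w=31. Stack: []
LOAD_FAST_LOAD_FAST a,w → push -12,31. Stack: [-12, 31]
COMPARE_OP bool(!=) → -12 vs 31 = True. Stack: [True]
POP_JUMP_IF_FALSE → pop True; no jump. Stack: []
LOAD_FAST_LOAD_FAST a,w → push -12,31. Stack: [-12, 31]
BINARY_OP | → -12 | 31 = -1. Stack: [-1]
LOAD_FAST_LOAD_FAST a,a → push -12,-12. Stack: [-1, -12, -12]
BINARY_OP * → -12 * -12 = 144. Stack: [-1, 144]
BINARY_OP | → -1 | 144 = -1. Stack: [-1]
STORE_FAST z → z=-1. Stack: []
LOAD_FAST z → push -1. Stack: [-1]
RETURN_VALUE → return -1.

-1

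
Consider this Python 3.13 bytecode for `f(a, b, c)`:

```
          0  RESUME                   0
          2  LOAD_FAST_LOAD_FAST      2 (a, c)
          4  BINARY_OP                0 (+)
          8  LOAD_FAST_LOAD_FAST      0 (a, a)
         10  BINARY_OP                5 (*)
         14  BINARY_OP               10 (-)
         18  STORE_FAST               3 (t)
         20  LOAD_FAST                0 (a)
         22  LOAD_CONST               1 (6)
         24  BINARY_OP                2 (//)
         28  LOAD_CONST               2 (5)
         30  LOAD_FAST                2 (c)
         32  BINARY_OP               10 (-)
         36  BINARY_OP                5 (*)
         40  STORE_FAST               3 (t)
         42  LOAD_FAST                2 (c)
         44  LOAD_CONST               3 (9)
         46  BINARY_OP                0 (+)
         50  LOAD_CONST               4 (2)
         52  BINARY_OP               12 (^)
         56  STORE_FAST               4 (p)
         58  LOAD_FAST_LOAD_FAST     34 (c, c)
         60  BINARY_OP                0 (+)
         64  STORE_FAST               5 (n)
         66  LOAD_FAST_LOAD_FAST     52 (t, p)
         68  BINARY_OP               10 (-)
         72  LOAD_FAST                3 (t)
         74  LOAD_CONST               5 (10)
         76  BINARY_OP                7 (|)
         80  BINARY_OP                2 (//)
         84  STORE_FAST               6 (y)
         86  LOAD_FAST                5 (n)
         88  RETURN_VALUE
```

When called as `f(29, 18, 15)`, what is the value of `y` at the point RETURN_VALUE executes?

LOAD_FAST_LOAD_FAST a,c → push 29,15. Stack: [29, 15]
BINARY_OP + → 29 + 15 = 44. Stack: [44]
LOAD_FAST_LOAD_FAST a,a → push 29,29. Stack: [44, 29, 29]
BINARY_OP * → 29 * 29 = 841. Stack: [44, 841]
BINARY_OP - → 44 - 841 = -797. Stack: [-797]
STORE_FAST t → t=-797. Stack: []
LOAD_FAST a → push 29. Stack: [29]
LOAD_CONST → push 6. Stack: [29, 6]
BINARY_OP // → 29 // 6 = 4. Stack: [4]
LOAD_CONST → push 5. Stack: [4, 5]
LOAD_FAST c → push 15. Stack: [4, 5, 15]
BINARY_OP - → 5 - 15 = -10. Stack: [4, -10]
BINARY_OP * → 4 * -10 = -40. Stack: [-40]
STORE_FAST t → t=-40. Stack: []
LOAD_FAST c → push 15. Stack: [15]
LOAD_CONST → push 9. Stack: [15, 9]
BINARY_OP + → 15 + 9 = 24. Stack: [24]
LOAD_CONST → push 2. Stack: [24, 2]
BINARY_OP ^ → 24 ^ 2 = 26. Stack: [26]
STORE_FAST p → p=26. Stack: []
LOAD_FAST_LOAD_FAST c,c → push 15,15. Stack: [15, 15]
BINARY_OP + → 15 + 15 = 30. Stack: [30]
STORE_FAST n → n=30. Stack: []
LOAD_FAST_LOAD_FAST t,p → push -40,26. Stack: [-40, 26]
BINARY_OP - → -40 - 26 = -66. Stack: [-66]
LOAD_FAST t → push -40. Stack: [-66, -40]
LOAD_CONST → push 10. Stack: [-66, -40, 10]
BINARY_OP | → -40 | 10 = -38. Stack: [-66, -38]
BINARY_OP // → -66 // -38 = 1. Stack: [1]
STORE_FAST y → y=1. Stack: []
LOAD_FAST n → push 30. Stack: [30]
RETURN_VALUE → return 30.

1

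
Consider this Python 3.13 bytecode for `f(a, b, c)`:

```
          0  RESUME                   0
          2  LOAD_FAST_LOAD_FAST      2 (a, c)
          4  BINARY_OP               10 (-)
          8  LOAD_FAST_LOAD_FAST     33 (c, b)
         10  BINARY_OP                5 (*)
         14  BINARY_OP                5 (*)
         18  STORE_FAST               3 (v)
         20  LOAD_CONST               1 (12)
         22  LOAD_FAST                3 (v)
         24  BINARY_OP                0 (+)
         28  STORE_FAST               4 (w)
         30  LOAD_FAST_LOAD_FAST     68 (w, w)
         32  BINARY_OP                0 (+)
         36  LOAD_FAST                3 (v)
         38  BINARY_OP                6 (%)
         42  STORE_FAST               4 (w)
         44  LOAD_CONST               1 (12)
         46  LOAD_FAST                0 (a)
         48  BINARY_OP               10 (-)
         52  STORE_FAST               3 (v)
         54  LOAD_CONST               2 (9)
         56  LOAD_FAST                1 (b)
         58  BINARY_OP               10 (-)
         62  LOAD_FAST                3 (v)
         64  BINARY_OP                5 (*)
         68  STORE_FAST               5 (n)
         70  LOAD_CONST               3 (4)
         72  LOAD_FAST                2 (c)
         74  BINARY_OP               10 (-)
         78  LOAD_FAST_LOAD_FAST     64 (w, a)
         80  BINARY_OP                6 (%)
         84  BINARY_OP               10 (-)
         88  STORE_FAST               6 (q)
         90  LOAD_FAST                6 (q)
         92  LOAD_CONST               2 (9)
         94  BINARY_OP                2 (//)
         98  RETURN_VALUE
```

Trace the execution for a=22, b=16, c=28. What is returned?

LOAD_FAST_LOAD_FAST a,c → push 22,28. Stack: [22, 28]
BINARY_OP - → 22 - 28 = -6. Stack: [-6]
LOAD_FAST_LOAD_FAST c,b → push 28,16. Stack: [-6, 28, 16]
BINARY_OP * → 28 * 16 = 448. Stack: [-6, 448]
BINARY_OP * → -6 * 448 = -2688. Stack: [-2688]
STORE_FAST v → v=-2688. Stack: []
LOAD_CONST → push 12. Stack: [12]
LOAD_FAST v → push -2688. Stack: [12, -2688]
BINARY_OP + → 12 + -2688 = -2676. Stack: [-2676]
STORE_FAST w → w=-2676. Stack: []
LOAD_FAST_LOAD_FAST w,w → push -2676,-2676. Stack: [-2676, -2676]
BINARY_OP + → -2676 + -2676 = -5352. Stack: [-5352]
LOAD_FAST v → push -2688. Stack: [-5352, -2688]
BINARY_OP % → -5352 % -2688 = -2664. Stack: [-2664]
STORE_FAST w → w=-2664. Stack: []
LOAD_CONST → push 12. Stack: [12]
LOAD_FAST a → push 22. Stack: [12, 22]
BINARY_OP - → 12 - 22 = -10. Stack: [-10]
STORE_FAST v → v=-10. Stack: []
LOAD_CONST → push 9. Stack: [9]
LOAD_FAST b → push 16. Stack: [9, 16]
BINARY_OP - → 9 - 16 = -7. Stack: [-7]
LOAD_FAST v → push -10. Stack: [-7, -10]
BINARY_OP * → -7 * -10 = 70. Stack: [70]
STORE_FAST n → n=70. Stack: []
LOAD_CONST → push 4. Stack: [4]
LOAD_FAST c → push 28. Stack: [4, 28]
BINARY_OP - → 4 - 28 = -24. Stack: [-24]
LOAD_FAST_LOAD_FAST w,a → push -2664,22. Stack: [-24, -2664, 22]
BINARY_OP % → -2664 % 22 = 20. Stack: [-24, 20]
BINARY_OP - → -24 - 20 = -44. Stack: [-44]
STORE_FAST q → q=-44. Stack: []
LOAD_FAST q → push -44. Stack: [-44]
LOAD_CONST → push 9. Stack: [-44, 9]
BINARY_OP // → -44 // 9 = -5. Stack: [-5]
RETURN_VALUE → return -5.

-5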